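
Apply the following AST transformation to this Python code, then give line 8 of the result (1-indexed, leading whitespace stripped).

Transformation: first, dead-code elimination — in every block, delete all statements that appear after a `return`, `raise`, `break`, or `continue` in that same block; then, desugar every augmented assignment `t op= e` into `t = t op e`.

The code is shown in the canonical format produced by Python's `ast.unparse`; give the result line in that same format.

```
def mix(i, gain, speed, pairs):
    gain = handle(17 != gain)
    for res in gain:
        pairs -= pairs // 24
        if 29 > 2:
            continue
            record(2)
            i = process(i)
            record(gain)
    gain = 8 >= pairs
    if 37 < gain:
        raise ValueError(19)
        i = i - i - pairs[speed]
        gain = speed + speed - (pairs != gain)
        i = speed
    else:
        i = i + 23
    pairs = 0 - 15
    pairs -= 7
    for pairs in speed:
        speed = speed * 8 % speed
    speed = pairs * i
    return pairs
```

Transformed code:
def mix(i, gain, speed, pairs):
    gain = handle(17 != gain)
    for res in gain:
        pairs = pairs - pairs // 24
        if 29 > 2:
            continue
    gain = 8 >= pairs
    if 37 < gain:
        raise ValueError(19)
    else:
        i = i + 23
    pairs = 0 - 15
    pairs = pairs - 7
    for pairs in speed:
        speed = speed * 8 % speed
    speed = pairs * i
    return pairs

if 37 < gain:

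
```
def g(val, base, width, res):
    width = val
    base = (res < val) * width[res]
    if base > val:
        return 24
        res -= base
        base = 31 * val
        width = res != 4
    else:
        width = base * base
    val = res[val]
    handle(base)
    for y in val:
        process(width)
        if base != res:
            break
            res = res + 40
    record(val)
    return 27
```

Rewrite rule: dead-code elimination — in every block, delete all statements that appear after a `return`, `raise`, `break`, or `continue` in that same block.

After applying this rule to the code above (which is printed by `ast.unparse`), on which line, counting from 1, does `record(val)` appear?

Transformed code:
def g(val, base, width, res):
    width = val
    base = (res < val) * width[res]
    if base > val:
        return 24
    else:
        width = base * base
    val = res[val]
    handle(base)
    for y in val:
        process(width)
        if base != res:
            break
    record(val)
    return 27

14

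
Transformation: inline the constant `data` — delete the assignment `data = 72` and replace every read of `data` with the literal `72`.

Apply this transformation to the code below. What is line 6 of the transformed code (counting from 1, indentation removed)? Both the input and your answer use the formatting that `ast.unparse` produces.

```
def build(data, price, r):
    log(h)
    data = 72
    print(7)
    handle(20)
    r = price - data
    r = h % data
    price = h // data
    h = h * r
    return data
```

Transformed code:
def build(data, price, r):
    log(h)
    print(7)
    handle(20)
    r = price - 72
    r = h % 72
    price = h // 72
    h = h * r
    return 72

r = h % 72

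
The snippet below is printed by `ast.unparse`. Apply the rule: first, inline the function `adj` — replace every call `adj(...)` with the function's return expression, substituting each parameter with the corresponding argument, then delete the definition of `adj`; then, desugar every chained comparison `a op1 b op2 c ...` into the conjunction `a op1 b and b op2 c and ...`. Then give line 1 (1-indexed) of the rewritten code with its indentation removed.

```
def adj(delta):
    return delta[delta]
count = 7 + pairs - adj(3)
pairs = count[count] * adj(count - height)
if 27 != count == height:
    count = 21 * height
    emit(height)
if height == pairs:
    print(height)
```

Transformed code:
count = 7 + pairs - 3[3]
pairs = count[count] * (count - height)[count - height]
if 27 != count and count == height:
    count = 21 * height
    emit(height)
if height == pairs:
    print(height)

count = 7 + pairs - 3[3]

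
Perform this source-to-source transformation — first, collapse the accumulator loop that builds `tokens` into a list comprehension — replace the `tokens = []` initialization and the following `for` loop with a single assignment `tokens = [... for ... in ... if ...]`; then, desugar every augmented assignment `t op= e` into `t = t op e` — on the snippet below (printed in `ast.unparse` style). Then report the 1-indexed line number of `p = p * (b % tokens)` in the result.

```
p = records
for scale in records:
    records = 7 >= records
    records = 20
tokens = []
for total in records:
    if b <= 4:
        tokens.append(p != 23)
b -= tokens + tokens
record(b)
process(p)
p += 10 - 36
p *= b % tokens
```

Transformed code:
p = records
for scale in records:
    records = 7 >= records
    records = 20
tokens = [p != 23 for total in records if b <= 4]
b = b - (tokens + tokens)
record(b)
process(p)
p = p + (10 - 36)
p = p * (b % tokens)

10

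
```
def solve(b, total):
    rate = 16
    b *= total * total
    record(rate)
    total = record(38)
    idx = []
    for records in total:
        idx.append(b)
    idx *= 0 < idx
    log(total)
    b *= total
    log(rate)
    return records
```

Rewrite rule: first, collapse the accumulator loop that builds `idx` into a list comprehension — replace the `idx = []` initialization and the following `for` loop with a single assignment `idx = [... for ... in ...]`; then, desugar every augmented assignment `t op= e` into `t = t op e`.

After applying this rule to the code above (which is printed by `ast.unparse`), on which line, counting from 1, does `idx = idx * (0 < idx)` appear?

Transformed code:
def solve(b, total):
    rate = 16
    b = b * (total * total)
    record(rate)
    total = record(38)
    idx = [b for records in total]
    idx = idx * (0 < idx)
    log(total)
    b = b * total
    log(rate)
    return records

7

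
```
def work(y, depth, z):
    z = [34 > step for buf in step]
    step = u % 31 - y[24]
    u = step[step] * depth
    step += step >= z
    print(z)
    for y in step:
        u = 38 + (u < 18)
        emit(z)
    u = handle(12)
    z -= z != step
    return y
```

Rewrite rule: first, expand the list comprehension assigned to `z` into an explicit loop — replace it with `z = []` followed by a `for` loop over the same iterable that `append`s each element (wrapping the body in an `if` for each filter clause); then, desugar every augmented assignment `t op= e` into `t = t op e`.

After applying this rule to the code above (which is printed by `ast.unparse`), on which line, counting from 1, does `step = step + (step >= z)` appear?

Transformed code:
def work(y, depth, z):
    z = []
    for buf in step:
        z.append(34 > step)
    step = u % 31 - y[24]
    u = step[step] * depth
    step = step + (step >= z)
    print(z)
    for y in step:
        u = 38 + (u < 18)
        emit(z)
    u = handle(12)
    z = z - (z != step)
    return y

7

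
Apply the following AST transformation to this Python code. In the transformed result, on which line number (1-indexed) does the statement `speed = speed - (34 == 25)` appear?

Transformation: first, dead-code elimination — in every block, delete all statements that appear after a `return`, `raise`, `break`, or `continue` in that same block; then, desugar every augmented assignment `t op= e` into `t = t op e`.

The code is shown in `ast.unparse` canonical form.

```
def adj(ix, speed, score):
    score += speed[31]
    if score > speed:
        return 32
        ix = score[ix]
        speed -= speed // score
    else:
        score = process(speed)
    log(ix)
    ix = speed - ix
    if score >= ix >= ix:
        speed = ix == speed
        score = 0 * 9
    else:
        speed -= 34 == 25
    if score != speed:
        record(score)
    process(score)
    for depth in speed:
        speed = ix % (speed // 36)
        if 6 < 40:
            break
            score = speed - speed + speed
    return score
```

13

Transformed code:
def adj(ix, speed, score):
    score = score + speed[31]
    if score > speed:
        return 32
    else:
        score = process(speed)
    log(ix)
    ix = speed - ix
    if score >= ix >= ix:
        speed = ix == speed
        score = 0 * 9
    else:
        speed = speed - (34 == 25)
    if score != speed:
        record(score)
    process(score)
    for depth in speed:
        speed = ix % (speed // 36)
        if 6 < 40:
            break
    return score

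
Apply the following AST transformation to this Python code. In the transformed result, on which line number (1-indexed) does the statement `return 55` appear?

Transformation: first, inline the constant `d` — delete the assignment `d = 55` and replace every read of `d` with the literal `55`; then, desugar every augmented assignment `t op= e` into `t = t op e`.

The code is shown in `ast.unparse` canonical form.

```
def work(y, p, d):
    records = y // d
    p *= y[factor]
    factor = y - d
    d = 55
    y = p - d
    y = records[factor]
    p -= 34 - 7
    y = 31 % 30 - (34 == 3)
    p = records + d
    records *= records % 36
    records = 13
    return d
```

12

Transformed code:
def work(y, p, d):
    records = y // 55
    p = p * y[factor]
    factor = y - 55
    y = p - 55
    y = records[factor]
    p = p - (34 - 7)
    y = 31 % 30 - (34 == 3)
    p = records + 55
    records = records * (records % 36)
    records = 13
    return 55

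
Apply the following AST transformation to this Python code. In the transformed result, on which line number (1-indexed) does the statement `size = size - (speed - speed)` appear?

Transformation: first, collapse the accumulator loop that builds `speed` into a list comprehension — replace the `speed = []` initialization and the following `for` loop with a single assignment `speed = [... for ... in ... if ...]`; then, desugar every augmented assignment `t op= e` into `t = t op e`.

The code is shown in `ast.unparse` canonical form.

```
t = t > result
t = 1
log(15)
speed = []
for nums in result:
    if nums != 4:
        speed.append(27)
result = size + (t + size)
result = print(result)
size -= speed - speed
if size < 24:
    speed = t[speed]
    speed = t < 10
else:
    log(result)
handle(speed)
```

7

Transformed code:
t = t > result
t = 1
log(15)
speed = [27 for nums in result if nums != 4]
result = size + (t + size)
result = print(result)
size = size - (speed - speed)
if size < 24:
    speed = t[speed]
    speed = t < 10
else:
    log(result)
handle(speed)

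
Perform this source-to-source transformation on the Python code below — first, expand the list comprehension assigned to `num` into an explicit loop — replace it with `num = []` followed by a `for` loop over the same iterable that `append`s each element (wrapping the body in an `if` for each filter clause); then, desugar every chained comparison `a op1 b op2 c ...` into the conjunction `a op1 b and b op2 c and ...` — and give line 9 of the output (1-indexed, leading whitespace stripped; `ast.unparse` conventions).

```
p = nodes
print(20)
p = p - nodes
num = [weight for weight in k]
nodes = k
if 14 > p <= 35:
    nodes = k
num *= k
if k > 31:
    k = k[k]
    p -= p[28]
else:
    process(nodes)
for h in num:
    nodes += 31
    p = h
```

Transformed code:
p = nodes
print(20)
p = p - nodes
num = []
for weight in k:
    num.append(weight)
nodes = k
if 14 > p and p <= 35:
    nodes = k
num *= k
if k > 31:
    k = k[k]
    p -= p[28]
else:
    process(nodes)
for h in num:
    nodes += 31
    p = h

nodes = k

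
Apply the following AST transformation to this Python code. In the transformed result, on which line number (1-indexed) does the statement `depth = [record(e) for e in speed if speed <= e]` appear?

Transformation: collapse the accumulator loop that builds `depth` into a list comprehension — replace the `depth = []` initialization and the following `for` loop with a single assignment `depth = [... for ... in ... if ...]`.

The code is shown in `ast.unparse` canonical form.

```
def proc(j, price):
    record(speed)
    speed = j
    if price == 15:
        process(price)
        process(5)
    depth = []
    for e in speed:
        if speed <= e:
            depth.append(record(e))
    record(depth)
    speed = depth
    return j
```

7

Transformed code:
def proc(j, price):
    record(speed)
    speed = j
    if price == 15:
        process(price)
        process(5)
    depth = [record(e) for e in speed if speed <= e]
    record(depth)
    speed = depth
    return j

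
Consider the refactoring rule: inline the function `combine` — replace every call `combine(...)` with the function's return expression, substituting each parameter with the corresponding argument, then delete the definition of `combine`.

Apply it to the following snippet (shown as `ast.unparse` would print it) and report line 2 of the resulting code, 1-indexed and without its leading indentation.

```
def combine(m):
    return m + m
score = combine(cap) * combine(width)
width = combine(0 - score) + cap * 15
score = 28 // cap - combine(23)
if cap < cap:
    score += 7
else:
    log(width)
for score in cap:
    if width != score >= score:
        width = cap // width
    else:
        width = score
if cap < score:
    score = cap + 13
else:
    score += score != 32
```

width = 0 - score + (0 - score) + cap * 15

Transformed code:
score = (cap + cap) * (width + width)
width = 0 - score + (0 - score) + cap * 15
score = 28 // cap - (23 + 23)
if cap < cap:
    score += 7
else:
    log(width)
for score in cap:
    if width != score >= score:
        width = cap // width
    else:
        width = score
if cap < score:
    score = cap + 13
else:
    score += score != 32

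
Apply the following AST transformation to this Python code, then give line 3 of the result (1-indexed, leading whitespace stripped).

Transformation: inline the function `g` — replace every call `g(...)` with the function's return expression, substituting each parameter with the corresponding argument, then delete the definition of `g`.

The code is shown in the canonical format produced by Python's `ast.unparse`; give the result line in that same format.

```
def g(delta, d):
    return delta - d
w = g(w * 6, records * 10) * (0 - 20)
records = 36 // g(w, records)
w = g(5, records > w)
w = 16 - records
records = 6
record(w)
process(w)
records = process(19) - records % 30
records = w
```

w = 5 - (records > w)

Transformed code:
w = (w * 6 - records * 10) * (0 - 20)
records = 36 // (w - records)
w = 5 - (records > w)
w = 16 - records
records = 6
record(w)
process(w)
records = process(19) - records % 30
records = w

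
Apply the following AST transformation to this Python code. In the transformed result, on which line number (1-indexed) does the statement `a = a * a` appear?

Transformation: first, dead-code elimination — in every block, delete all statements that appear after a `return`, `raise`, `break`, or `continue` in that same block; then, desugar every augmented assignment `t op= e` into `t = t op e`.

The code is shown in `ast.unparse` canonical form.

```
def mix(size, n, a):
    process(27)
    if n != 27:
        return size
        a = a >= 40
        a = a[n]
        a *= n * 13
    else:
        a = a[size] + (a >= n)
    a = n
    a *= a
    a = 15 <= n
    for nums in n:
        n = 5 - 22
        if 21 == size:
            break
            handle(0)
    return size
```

8

Transformed code:
def mix(size, n, a):
    process(27)
    if n != 27:
        return size
    else:
        a = a[size] + (a >= n)
    a = n
    a = a * a
    a = 15 <= n
    for nums in n:
        n = 5 - 22
        if 21 == size:
            break
    return size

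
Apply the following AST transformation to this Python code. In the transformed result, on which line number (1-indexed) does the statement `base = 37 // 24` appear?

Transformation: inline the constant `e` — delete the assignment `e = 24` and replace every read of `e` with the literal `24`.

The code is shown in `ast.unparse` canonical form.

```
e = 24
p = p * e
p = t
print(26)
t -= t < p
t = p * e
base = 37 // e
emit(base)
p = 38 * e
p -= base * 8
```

Transformed code:
p = p * 24
p = t
print(26)
t -= t < p
t = p * 24
base = 37 // 24
emit(base)
p = 38 * 24
p -= base * 8

6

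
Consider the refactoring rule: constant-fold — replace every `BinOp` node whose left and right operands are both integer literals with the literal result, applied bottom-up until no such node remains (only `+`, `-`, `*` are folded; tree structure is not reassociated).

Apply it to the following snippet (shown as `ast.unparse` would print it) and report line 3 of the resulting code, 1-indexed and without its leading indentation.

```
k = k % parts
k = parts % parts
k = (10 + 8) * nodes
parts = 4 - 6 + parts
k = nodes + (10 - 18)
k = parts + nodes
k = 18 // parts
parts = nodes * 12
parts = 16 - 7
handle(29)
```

Transformed code:
k = k % parts
k = parts % parts
k = 18 * nodes
parts = -2 + parts
k = nodes + -8
k = parts + nodes
k = 18 // parts
parts = nodes * 12
parts = 9
handle(29)

k = 18 * nodes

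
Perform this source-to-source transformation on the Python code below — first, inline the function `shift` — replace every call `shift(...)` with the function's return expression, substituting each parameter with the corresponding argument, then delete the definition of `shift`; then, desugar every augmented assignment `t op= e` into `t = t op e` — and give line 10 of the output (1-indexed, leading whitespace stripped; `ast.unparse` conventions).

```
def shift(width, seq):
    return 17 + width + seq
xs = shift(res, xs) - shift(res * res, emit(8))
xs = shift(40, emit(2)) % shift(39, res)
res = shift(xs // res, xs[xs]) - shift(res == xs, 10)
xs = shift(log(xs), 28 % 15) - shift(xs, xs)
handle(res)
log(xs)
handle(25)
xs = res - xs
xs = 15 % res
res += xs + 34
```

Transformed code:
xs = 17 + res + xs - (17 + res * res + emit(8))
xs = (17 + 40 + emit(2)) % (17 + 39 + res)
res = 17 + xs // res + xs[xs] - (17 + (res == xs) + 10)
xs = 17 + log(xs) + 28 % 15 - (17 + xs + xs)
handle(res)
log(xs)
handle(25)
xs = res - xs
xs = 15 % res
res = res + (xs + 34)

res = res + (xs + 34)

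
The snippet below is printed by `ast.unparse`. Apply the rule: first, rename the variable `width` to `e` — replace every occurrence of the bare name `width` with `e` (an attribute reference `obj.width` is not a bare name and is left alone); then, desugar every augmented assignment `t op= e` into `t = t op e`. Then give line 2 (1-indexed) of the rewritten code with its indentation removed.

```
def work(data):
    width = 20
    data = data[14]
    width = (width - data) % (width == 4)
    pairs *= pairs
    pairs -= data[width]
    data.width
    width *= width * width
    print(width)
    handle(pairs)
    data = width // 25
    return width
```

Transformed code:
def work(data):
    e = 20
    data = data[14]
    e = (e - data) % (e == 4)
    pairs = pairs * pairs
    pairs = pairs - data[e]
    data.width
    e = e * (e * e)
    print(e)
    handle(pairs)
    data = e // 25
    return e

e = 20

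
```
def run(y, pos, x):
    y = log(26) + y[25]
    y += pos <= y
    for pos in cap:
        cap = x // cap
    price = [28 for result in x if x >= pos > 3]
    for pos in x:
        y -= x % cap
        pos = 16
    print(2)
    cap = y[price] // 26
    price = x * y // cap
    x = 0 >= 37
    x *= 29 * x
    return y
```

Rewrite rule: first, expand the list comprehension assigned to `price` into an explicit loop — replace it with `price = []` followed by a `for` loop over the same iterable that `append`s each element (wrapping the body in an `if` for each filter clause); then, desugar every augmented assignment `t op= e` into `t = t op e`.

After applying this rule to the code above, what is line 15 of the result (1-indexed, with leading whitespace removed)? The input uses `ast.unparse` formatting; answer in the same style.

price = x * y // cap

Transformed code:
def run(y, pos, x):
    y = log(26) + y[25]
    y = y + (pos <= y)
    for pos in cap:
        cap = x // cap
    price = []
    for result in x:
        if x >= pos > 3:
            price.append(28)
    for pos in x:
        y = y - x % cap
        pos = 16
    print(2)
    cap = y[price] // 26
    price = x * y // cap
    x = 0 >= 37
    x = x * (29 * x)
    return y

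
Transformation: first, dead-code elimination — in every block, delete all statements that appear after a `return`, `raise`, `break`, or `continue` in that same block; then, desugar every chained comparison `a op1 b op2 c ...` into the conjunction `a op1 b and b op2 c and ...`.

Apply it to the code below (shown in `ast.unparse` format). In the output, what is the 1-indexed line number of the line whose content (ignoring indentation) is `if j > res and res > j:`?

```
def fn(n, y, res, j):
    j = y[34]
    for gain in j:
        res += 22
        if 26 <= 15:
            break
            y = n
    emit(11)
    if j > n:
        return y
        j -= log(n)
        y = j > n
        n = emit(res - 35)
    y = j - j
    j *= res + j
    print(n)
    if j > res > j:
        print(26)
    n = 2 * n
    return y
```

Transformed code:
def fn(n, y, res, j):
    j = y[34]
    for gain in j:
        res += 22
        if 26 <= 15:
            break
    emit(11)
    if j > n:
        return y
    y = j - j
    j *= res + j
    print(n)
    if j > res and res > j:
        print(26)
    n = 2 * n
    return y

13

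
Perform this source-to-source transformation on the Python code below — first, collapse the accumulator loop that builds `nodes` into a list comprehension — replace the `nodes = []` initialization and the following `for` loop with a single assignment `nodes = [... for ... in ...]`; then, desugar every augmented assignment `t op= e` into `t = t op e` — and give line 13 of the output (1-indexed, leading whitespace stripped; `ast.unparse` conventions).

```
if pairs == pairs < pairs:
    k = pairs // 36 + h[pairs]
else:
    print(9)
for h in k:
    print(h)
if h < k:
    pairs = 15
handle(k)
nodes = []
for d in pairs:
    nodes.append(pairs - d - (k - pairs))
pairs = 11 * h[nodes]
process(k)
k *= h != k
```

k = k * (h != k)

Transformed code:
if pairs == pairs < pairs:
    k = pairs // 36 + h[pairs]
else:
    print(9)
for h in k:
    print(h)
if h < k:
    pairs = 15
handle(k)
nodes = [pairs - d - (k - pairs) for d in pairs]
pairs = 11 * h[nodes]
process(k)
k = k * (h != k)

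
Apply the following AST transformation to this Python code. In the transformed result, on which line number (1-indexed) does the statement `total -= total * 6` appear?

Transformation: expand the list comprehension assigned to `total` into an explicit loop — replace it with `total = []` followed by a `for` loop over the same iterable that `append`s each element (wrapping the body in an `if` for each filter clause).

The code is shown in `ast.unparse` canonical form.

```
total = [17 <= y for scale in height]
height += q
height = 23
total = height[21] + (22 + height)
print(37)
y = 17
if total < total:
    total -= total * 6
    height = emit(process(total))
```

Transformed code:
total = []
for scale in height:
    total.append(17 <= y)
height += q
height = 23
total = height[21] + (22 + height)
print(37)
y = 17
if total < total:
    total -= total * 6
    height = emit(process(total))

10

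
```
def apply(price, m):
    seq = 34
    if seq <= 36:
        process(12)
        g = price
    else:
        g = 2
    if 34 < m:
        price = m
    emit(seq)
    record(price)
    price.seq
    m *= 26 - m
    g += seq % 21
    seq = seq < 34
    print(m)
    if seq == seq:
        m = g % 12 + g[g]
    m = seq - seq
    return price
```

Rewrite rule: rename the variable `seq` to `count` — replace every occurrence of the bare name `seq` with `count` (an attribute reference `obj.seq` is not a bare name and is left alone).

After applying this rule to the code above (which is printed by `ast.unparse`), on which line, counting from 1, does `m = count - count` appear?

Transformed code:
def apply(price, m):
    count = 34
    if count <= 36:
        process(12)
        g = price
    else:
        g = 2
    if 34 < m:
        price = m
    emit(count)
    record(price)
    price.seq
    m *= 26 - m
    g += count % 21
    count = count < 34
    print(m)
    if count == count:
        m = g % 12 + g[g]
    m = count - count
    return price

19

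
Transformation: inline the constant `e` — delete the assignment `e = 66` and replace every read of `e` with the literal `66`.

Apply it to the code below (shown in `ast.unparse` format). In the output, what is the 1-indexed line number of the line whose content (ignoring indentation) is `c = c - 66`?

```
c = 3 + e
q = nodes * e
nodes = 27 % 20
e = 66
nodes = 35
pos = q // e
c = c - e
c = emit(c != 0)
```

6

Transformed code:
c = 3 + 66
q = nodes * 66
nodes = 27 % 20
nodes = 35
pos = q // 66
c = c - 66
c = emit(c != 0)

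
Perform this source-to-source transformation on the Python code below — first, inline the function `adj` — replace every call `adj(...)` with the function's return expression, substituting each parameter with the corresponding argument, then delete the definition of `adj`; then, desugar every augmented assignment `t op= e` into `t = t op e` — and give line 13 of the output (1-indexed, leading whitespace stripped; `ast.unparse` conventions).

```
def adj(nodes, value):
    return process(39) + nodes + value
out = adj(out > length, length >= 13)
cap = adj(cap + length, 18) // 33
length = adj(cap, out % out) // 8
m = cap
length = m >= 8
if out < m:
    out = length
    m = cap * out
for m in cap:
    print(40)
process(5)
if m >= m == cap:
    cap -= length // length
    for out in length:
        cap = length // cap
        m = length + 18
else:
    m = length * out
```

cap = cap - length // length

Transformed code:
out = process(39) + (out > length) + (length >= 13)
cap = (process(39) + (cap + length) + 18) // 33
length = (process(39) + cap + out % out) // 8
m = cap
length = m >= 8
if out < m:
    out = length
    m = cap * out
for m in cap:
    print(40)
process(5)
if m >= m == cap:
    cap = cap - length // length
    for out in length:
        cap = length // cap
        m = length + 18
else:
    m = length * out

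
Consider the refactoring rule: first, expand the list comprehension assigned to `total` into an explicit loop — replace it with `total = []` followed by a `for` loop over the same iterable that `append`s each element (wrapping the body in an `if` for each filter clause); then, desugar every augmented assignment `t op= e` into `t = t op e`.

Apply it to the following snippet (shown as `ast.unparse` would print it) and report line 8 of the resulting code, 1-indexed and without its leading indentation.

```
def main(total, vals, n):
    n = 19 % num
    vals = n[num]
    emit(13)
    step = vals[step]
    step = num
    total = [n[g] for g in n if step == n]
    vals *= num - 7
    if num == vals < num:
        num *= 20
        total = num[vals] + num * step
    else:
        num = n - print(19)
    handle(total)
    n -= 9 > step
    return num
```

Transformed code:
def main(total, vals, n):
    n = 19 % num
    vals = n[num]
    emit(13)
    step = vals[step]
    step = num
    total = []
    for g in n:
        if step == n:
            total.append(n[g])
    vals = vals * (num - 7)
    if num == vals < num:
        num = num * 20
        total = num[vals] + num * step
    else:
        num = n - print(19)
    handle(total)
    n = n - (9 > step)
    return num

for g in n:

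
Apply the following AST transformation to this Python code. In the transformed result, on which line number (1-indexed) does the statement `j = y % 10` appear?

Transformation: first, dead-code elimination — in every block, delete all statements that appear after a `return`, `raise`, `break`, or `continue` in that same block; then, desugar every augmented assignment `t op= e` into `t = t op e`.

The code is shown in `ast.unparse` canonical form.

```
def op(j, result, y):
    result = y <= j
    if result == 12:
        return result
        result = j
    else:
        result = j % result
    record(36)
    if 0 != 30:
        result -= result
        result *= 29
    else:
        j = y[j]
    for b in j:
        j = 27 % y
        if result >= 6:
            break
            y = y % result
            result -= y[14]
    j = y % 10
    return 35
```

Transformed code:
def op(j, result, y):
    result = y <= j
    if result == 12:
        return result
    else:
        result = j % result
    record(36)
    if 0 != 30:
        result = result - result
        result = result * 29
    else:
        j = y[j]
    for b in j:
        j = 27 % y
        if result >= 6:
            break
    j = y % 10
    return 35

17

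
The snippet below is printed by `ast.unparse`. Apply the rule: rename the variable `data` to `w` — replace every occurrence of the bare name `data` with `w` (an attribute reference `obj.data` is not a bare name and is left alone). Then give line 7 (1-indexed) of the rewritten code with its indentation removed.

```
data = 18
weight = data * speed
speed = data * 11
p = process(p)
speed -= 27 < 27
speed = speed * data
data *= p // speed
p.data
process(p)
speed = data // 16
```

Transformed code:
w = 18
weight = w * speed
speed = w * 11
p = process(p)
speed -= 27 < 27
speed = speed * w
w *= p // speed
p.data
process(p)
speed = w // 16

w *= p // speed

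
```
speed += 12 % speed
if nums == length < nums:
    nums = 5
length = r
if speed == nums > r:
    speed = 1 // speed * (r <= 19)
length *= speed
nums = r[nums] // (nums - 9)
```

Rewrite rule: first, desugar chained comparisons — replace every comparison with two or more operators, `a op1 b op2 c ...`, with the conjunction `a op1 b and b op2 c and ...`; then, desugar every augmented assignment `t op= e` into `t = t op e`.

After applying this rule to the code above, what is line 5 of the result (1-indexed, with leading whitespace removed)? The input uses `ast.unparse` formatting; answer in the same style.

if speed == nums and nums > r:

Transformed code:
speed = speed + 12 % speed
if nums == length and length < nums:
    nums = 5
length = r
if speed == nums and nums > r:
    speed = 1 // speed * (r <= 19)
length = length * speed
nums = r[nums] // (nums - 9)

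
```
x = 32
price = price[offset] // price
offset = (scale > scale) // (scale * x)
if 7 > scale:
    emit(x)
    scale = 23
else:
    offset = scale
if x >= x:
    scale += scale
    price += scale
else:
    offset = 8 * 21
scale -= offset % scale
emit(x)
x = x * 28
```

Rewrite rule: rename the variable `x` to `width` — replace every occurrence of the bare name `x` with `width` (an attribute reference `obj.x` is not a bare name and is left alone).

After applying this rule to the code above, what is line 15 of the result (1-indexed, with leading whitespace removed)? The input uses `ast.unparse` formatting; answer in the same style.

Transformed code:
width = 32
price = price[offset] // price
offset = (scale > scale) // (scale * width)
if 7 > scale:
    emit(width)
    scale = 23
else:
    offset = scale
if width >= width:
    scale += scale
    price += scale
else:
    offset = 8 * 21
scale -= offset % scale
emit(width)
width = width * 28

emit(width)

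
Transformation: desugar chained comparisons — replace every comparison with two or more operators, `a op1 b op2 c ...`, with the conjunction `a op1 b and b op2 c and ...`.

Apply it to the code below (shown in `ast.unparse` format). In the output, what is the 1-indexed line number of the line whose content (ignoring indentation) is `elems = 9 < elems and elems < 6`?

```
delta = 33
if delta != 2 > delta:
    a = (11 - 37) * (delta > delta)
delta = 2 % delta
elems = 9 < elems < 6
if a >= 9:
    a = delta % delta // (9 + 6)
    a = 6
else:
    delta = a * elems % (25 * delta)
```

5

Transformed code:
delta = 33
if delta != 2 and 2 > delta:
    a = (11 - 37) * (delta > delta)
delta = 2 % delta
elems = 9 < elems and elems < 6
if a >= 9:
    a = delta % delta // (9 + 6)
    a = 6
else:
    delta = a * elems % (25 * delta)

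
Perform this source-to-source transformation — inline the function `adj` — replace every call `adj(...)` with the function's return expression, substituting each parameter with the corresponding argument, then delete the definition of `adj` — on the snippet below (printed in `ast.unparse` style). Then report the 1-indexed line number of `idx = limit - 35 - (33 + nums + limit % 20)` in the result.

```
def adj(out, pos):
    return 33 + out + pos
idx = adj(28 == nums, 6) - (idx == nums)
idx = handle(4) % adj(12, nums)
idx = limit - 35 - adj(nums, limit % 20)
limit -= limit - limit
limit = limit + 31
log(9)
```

Transformed code:
idx = 33 + (28 == nums) + 6 - (idx == nums)
idx = handle(4) % (33 + 12 + nums)
idx = limit - 35 - (33 + nums + limit % 20)
limit -= limit - limit
limit = limit + 31
log(9)

3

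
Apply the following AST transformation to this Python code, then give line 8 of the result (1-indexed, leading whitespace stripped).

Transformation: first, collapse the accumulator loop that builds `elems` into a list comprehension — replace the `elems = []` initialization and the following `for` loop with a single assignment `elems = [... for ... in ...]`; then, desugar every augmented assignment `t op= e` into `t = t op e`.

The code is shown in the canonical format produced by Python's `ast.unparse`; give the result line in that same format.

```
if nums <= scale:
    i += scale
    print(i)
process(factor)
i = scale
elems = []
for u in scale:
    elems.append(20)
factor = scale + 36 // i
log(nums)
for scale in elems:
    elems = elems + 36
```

Transformed code:
if nums <= scale:
    i = i + scale
    print(i)
process(factor)
i = scale
elems = [20 for u in scale]
factor = scale + 36 // i
log(nums)
for scale in elems:
    elems = elems + 36

log(nums)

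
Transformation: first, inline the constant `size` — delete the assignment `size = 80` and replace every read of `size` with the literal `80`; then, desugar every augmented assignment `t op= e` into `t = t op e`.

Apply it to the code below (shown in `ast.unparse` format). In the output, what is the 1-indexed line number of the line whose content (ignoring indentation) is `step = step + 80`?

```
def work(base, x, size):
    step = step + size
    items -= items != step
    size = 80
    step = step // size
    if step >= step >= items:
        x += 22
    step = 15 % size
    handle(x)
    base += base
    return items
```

Transformed code:
def work(base, x, size):
    step = step + 80
    items = items - (items != step)
    step = step // 80
    if step >= step >= items:
        x = x + 22
    step = 15 % 80
    handle(x)
    base = base + base
    return items

2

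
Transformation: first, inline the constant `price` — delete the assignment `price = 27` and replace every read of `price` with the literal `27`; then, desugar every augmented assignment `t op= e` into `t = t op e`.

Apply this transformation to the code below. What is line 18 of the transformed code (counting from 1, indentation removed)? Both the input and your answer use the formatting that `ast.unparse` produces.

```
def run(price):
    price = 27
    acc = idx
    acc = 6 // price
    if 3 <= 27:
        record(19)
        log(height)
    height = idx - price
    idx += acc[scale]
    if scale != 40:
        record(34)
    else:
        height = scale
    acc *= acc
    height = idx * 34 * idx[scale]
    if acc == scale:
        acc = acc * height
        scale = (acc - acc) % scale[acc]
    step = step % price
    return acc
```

Transformed code:
def run(price):
    acc = idx
    acc = 6 // 27
    if 3 <= 27:
        record(19)
        log(height)
    height = idx - 27
    idx = idx + acc[scale]
    if scale != 40:
        record(34)
    else:
        height = scale
    acc = acc * acc
    height = idx * 34 * idx[scale]
    if acc == scale:
        acc = acc * height
        scale = (acc - acc) % scale[acc]
    step = step % 27
    return acc

step = step % 27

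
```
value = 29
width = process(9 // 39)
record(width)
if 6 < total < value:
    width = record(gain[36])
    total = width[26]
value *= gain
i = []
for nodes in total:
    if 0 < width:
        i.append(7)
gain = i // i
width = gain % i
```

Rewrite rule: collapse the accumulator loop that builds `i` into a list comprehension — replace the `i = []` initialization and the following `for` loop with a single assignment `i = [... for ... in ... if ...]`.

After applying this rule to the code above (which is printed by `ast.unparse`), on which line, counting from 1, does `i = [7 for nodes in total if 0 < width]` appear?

Transformed code:
value = 29
width = process(9 // 39)
record(width)
if 6 < total < value:
    width = record(gain[36])
    total = width[26]
value *= gain
i = [7 for nodes in total if 0 < width]
gain = i // i
width = gain % i

8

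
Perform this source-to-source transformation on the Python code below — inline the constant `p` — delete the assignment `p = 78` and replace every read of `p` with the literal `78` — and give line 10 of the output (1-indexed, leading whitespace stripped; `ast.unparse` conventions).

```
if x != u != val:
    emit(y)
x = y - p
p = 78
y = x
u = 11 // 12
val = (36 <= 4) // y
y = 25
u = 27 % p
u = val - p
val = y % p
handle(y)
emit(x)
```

val = y % 78

Transformed code:
if x != u != val:
    emit(y)
x = y - 78
y = x
u = 11 // 12
val = (36 <= 4) // y
y = 25
u = 27 % 78
u = val - 78
val = y % 78
handle(y)
emit(x)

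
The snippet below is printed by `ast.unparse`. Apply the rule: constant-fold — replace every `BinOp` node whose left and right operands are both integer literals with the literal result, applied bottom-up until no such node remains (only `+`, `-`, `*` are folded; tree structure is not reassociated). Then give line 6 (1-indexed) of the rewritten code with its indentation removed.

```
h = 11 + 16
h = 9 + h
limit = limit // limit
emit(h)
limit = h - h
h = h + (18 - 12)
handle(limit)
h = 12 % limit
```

Transformed code:
h = 27
h = 9 + h
limit = limit // limit
emit(h)
limit = h - h
h = h + 6
handle(limit)
h = 12 % limit

h = h + 6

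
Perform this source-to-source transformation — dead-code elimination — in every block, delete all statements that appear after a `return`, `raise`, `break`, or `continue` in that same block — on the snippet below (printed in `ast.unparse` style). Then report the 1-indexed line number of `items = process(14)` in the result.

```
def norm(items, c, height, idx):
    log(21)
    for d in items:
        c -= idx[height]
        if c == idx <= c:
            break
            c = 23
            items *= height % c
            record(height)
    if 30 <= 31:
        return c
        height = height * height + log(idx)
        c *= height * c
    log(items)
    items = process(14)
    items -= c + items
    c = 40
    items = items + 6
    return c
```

10

Transformed code:
def norm(items, c, height, idx):
    log(21)
    for d in items:
        c -= idx[height]
        if c == idx <= c:
            break
    if 30 <= 31:
        return c
    log(items)
    items = process(14)
    items -= c + items
    c = 40
    items = items + 6
    return c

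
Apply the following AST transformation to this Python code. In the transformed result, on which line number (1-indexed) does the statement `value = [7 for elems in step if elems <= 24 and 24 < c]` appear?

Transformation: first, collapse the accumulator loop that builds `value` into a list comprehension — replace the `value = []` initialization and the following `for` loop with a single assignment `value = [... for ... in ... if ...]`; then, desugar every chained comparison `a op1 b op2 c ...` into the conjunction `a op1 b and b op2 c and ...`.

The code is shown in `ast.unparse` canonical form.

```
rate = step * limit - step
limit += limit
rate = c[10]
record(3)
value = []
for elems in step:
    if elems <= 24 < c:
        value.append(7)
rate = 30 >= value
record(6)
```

5

Transformed code:
rate = step * limit - step
limit += limit
rate = c[10]
record(3)
value = [7 for elems in step if elems <= 24 and 24 < c]
rate = 30 >= value
record(6)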